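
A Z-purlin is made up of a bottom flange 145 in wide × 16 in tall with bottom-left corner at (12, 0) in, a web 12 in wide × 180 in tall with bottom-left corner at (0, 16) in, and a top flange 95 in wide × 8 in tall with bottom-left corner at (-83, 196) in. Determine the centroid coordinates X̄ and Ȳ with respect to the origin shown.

bottom flange: A = 145 × 16 = 2320.00, centroid at (84.50, 8.00).
web: A = 12 × 180 = 2160.00, centroid at (6.00, 106.00).
top flange: A = 95 × 8 = 760.00, centroid at (-35.50, 200.00).
ΣA = 5240.00 in²
ΣAX̄ = (2320.00)(84.50) + (2160.00)(6.00) + (760.00)(-35.50) = 182020.00 in³
ΣAȲ = (2320.00)(8.00) + (2160.00)(106.00) + (760.00)(200.00) = 399520.00 in³
X̄ = 182020.00 / 5240.00 = 34.74 in
Ȳ = 399520.00 / 5240.00 = 76.24 in

X̄ = 34.74 in, Ȳ = 76.24 in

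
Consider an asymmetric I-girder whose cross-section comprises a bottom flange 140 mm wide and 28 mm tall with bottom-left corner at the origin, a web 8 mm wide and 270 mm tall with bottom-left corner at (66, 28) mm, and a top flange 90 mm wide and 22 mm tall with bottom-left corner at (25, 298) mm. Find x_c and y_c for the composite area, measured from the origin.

x_c = 70.00 mm, y_c = 126.40 mm

Part | A | x̄ᵢ | ȳᵢ | A·x̄ᵢ | A·ȳᵢ
bottom flange | 3920.00 | 70.00 | 14.00 | 274400.00 | 54880.00
web | 2160.00 | 70.00 | 163.00 | 151200.00 | 352080.00
top flange | 1980.00 | 70.00 | 309.00 | 138600.00 | 611820.00
Σ | 8060.00 |  |  | 564200.00 | 1018780.00
x_c = 564200.00 / 8060.00 = 70.00 mm
y_c = 1018780.00 / 8060.00 = 126.40 mm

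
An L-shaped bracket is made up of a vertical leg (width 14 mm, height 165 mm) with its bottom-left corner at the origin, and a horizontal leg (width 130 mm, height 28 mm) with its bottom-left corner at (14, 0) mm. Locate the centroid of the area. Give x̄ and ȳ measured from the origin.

x̄ = 51.05 mm, ȳ = 40.59 mm

vertical leg: A = 14 × 165 = 2310.00, centroid at (7.00, 82.50).
horizontal leg: A = 130 × 28 = 3640.00, centroid at (79.00, 14.00).
ΣA = 5950.00 mm²
ΣAx̄ = (2310.00)(7.00) + (3640.00)(79.00) = 303730.00 mm³
ΣAȳ = (2310.00)(82.50) + (3640.00)(14.00) = 241535.00 mm³
x̄ = 303730.00 / 5950.00 = 51.05 mm
ȳ = 241535.00 / 5950.00 = 40.59 mm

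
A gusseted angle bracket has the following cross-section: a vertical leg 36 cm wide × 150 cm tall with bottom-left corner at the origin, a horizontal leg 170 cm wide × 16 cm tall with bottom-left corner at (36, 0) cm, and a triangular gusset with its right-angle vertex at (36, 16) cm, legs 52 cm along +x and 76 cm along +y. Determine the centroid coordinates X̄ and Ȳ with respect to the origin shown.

vertical leg: A = 36 × 150 = 5400.00, centroid at (18.00, 75.00).
horizontal leg: A = 170 × 16 = 2720.00, centroid at (121.00, 8.00).
gusset: A = ½·52·76 = 1976.00, centroid at (53.33, 41.33).
ΣA = 10096.00 cm², ΣAX̄ = 531706.67 cm³, ΣAȲ = 508434.67 cm³.
X̄ = 531706.67/10096.00 = 52.67 cm; Ȳ = 508434.67/10096.00 = 50.36 cm.

X̄ = 52.67 cm, Ȳ = 50.36 cm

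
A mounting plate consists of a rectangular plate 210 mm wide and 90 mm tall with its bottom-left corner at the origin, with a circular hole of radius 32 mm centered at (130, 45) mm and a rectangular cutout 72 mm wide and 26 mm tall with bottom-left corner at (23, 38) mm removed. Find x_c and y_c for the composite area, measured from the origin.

plate: A = 210 × 90 = 18900.00, centroid at (105.00, 45.00).
hole 1: A = −π·32² = -3216.99, centroid at (130.00, 45.00).
hole 2: A = −(72 × 26) = -1872.00, centroid at (59.00, 51.00).
ΣA = 13811.01 mm², ΣAx_c = 1455843.19 mm³, ΣAy_c = 610263.41 mm³.
x_c = 1455843.19/13811.01 = 105.41 mm; y_c = 610263.41/13811.01 = 44.19 mm.

x_c = 105.41 mm, y_c = 44.19 mm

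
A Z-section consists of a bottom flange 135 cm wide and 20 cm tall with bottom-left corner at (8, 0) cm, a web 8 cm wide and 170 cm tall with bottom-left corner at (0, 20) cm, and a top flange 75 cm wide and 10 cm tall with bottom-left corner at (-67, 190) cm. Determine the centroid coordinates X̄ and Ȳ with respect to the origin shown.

X̄ = 38.91 cm, Ȳ = 65.71 cm

Part | A | x̄ᵢ | ȳᵢ | A·x̄ᵢ | A·ȳᵢ
bottom flange | 2700.00 | 75.50 | 10.00 | 203850.00 | 27000.00
web | 1360.00 | 4.00 | 105.00 | 5440.00 | 142800.00
top flange | 750.00 | -29.50 | 195.00 | -22125.00 | 146250.00
Σ | 4810.00 |  |  | 187165.00 | 316050.00
X̄ = 187165.00 / 4810.00 = 38.91 cm
Ȳ = 316050.00 / 4810.00 = 65.71 cm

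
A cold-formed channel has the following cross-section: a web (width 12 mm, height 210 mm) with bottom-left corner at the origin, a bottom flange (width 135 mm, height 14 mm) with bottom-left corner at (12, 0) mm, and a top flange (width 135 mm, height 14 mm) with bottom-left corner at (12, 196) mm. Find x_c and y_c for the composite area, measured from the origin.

Part | A | x̄ᵢ | ȳᵢ | A·x̄ᵢ | A·ȳᵢ
web | 2520.00 | 6.00 | 105.00 | 15120.00 | 264600.00
bottom flange | 1890.00 | 79.50 | 7.00 | 150255.00 | 13230.00
top flange | 1890.00 | 79.50 | 203.00 | 150255.00 | 383670.00
Σ | 6300.00 |  |  | 315630.00 | 661500.00
x_c = 315630.00 / 6300.00 = 50.10 mm
y_c = 661500.00 / 6300.00 = 105.00 mm

x_c = 50.10 mm, y_c = 105.00 mm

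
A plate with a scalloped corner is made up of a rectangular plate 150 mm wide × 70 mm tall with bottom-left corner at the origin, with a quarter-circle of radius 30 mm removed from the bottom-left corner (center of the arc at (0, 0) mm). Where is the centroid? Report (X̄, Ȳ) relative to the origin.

plate: A = 150 × 70 = 10500.00, centroid at (75.00, 35.00).
removed quarter-circle: A = −¼π·30² = -706.86, centroid at (12.73, 12.73).
ΣA = 9793.14 mm², ΣAX̄ = 778500.00 mm³, ΣAȲ = 358500.00 mm³.
X̄ = 778500.00/9793.14 = 79.49 mm; Ȳ = 358500.00/9793.14 = 36.61 mm.

X̄ = 79.49 mm, Ȳ = 36.61 mm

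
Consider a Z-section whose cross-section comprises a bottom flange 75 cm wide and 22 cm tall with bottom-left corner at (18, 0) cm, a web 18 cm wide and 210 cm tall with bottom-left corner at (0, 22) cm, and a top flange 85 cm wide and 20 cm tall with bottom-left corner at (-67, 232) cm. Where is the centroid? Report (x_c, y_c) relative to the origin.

bottom flange: A = 75 × 22 = 1650.00, centroid at (55.50, 11.00).
web: A = 18 × 210 = 3780.00, centroid at (9.00, 127.00).
top flange: A = 85 × 20 = 1700.00, centroid at (-24.50, 242.00).
ΣA = 7130.00 cm²
ΣAx_c = (1650.00)(55.50) + (3780.00)(9.00) + (1700.00)(-24.50) = 83945.00 cm³
ΣAy_c = (1650.00)(11.00) + (3780.00)(127.00) + (1700.00)(242.00) = 909610.00 cm³
x_c = 83945.00 / 7130.00 = 11.77 cm
y_c = 909610.00 / 7130.00 = 127.58 cm

x_c = 11.77 cm, y_c = 127.58 cm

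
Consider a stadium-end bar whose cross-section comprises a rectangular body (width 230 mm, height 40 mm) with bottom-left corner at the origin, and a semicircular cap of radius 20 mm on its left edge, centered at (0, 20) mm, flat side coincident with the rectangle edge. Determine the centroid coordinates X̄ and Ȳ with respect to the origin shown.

rectangular body: A = 230 × 40 = 9200.00, centroid at (115.00, 20.00).
semicircular end: A = ½π·20² = 628.32, centroid at (-8.49, 20.00).
ΣA = 9828.32 mm², ΣAX̄ = 1052666.67 mm³, ΣAȲ = 196566.37 mm³.
X̄ = 1052666.67/9828.32 = 107.11 mm; Ȳ = 196566.37/9828.32 = 20.00 mm.

X̄ = 107.11 mm, Ȳ = 20.00 mm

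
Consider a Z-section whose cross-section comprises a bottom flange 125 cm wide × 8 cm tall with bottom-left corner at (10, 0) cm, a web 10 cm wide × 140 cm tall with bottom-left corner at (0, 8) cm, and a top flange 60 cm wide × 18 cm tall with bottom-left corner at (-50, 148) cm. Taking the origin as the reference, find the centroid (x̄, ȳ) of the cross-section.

x̄ = 16.64 cm, ȳ = 81.25 cm

bottom flange: A = 125 × 8 = 1000.00, centroid at (72.50, 4.00).
web: A = 10 × 140 = 1400.00, centroid at (5.00, 78.00).
top flange: A = 60 × 18 = 1080.00, centroid at (-20.00, 157.00).
ΣA = 3480.00 cm², ΣAx̄ = 57900.00 cm³, ΣAȳ = 282760.00 cm³.
x̄ = 57900.00/3480.00 = 16.64 cm; ȳ = 282760.00/3480.00 = 81.25 cm.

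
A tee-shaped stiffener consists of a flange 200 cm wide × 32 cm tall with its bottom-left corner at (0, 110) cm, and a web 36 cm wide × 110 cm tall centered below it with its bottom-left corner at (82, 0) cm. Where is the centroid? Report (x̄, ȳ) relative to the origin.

x̄ = 100.00 cm, ȳ = 98.86 cm

Part | A | x̄ᵢ | ȳᵢ | A·x̄ᵢ | A·ȳᵢ
web | 3960.00 | 100.00 | 55.00 | 396000.00 | 217800.00
flange | 6400.00 | 100.00 | 126.00 | 640000.00 | 806400.00
Σ | 10360.00 |  |  | 1036000.00 | 1024200.00
x̄ = 1036000.00 / 10360.00 = 100.00 cm
ȳ = 1024200.00 / 10360.00 = 98.86 cm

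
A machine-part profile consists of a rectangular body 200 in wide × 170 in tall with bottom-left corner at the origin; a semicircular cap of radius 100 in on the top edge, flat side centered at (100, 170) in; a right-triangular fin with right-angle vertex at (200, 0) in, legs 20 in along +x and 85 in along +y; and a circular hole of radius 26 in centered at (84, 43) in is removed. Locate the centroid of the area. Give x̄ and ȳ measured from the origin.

x̄ = 102.57 in, ȳ = 127.18 in

rectangular body: A = 200 × 170 = 34000.00, centroid at (100.00, 85.00).
semicircular top: A = ½π·100² = 15707.96, centroid at (100.00, 212.44).
triangular fin: A = ½·20·85 = 850.00, centroid at (206.67, 28.33).
hole: A = −π·26² = -2123.72, centroid at (84.00, 43.00).
ΣA = 48434.25 in²
ΣAx̄ = (34000.00)(100.00) + (15707.96)(100.00) + (850.00)(206.67) + (-2123.72)(84.00) = 4968070.80 in³
ΣAȳ = (34000.00)(85.00) + (15707.96)(212.44) + (850.00)(28.33) + (-2123.72)(43.00) = 6159783.94 in³
x̄ = 4968070.80 / 48434.25 = 102.57 in
ȳ = 6159783.94 / 48434.25 = 127.18 in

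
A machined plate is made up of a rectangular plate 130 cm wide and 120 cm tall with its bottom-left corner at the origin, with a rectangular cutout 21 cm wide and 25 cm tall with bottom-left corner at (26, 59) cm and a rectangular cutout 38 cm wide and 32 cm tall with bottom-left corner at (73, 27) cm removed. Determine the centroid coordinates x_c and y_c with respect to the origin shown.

plate: A = 130 × 120 = 15600.00, centroid at (65.00, 60.00).
hole 1: A = −(21 × 25) = -525.00, centroid at (36.50, 71.50).
hole 2: A = −(38 × 32) = -1216.00, centroid at (92.00, 43.00).
ΣA = 13859.00 cm², ΣAx_c = 882965.50 cm³, ΣAy_c = 846174.50 cm³.
x_c = 882965.50/13859.00 = 63.71 cm; y_c = 846174.50/13859.00 = 61.06 cm.

x_c = 63.71 cm, y_c = 61.06 cm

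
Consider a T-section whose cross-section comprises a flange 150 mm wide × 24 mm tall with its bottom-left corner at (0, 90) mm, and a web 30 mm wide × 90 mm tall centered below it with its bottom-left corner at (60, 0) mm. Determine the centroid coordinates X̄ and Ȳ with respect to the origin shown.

X̄ = 75.00 mm, Ȳ = 77.57 mm

Part | A | x̄ᵢ | ȳᵢ | A·x̄ᵢ | A·ȳᵢ
web | 2700.00 | 75.00 | 45.00 | 202500.00 | 121500.00
flange | 3600.00 | 75.00 | 102.00 | 270000.00 | 367200.00
Σ | 6300.00 |  |  | 472500.00 | 488700.00
X̄ = 472500.00 / 6300.00 = 75.00 mm
Ȳ = 488700.00 / 6300.00 = 77.57 mm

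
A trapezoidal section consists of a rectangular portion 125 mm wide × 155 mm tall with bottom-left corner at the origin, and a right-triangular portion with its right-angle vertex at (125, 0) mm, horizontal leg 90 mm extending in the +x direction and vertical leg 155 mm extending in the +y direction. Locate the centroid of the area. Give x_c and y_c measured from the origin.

x_c = 86.99 mm, y_c = 70.66 mm

Part | A | x̄ᵢ | ȳᵢ | A·x̄ᵢ | A·ȳᵢ
rectangular portion | 19375.00 | 62.50 | 77.50 | 1210937.50 | 1501562.50
triangular portion | 6975.00 | 155.00 | 51.67 | 1081125.00 | 360375.00
Σ | 26350.00 |  |  | 2292062.50 | 1861937.50
x_c = 2292062.50 / 26350.00 = 86.99 mm
y_c = 1861937.50 / 26350.00 = 70.66 mm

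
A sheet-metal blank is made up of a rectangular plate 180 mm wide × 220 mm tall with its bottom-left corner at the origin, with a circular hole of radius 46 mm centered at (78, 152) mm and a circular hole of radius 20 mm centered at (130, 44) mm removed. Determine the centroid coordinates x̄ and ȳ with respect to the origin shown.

plate: A = 180 × 220 = 39600.00, centroid at (90.00, 110.00).
hole 1: A = −π·46² = -6647.61, centroid at (78.00, 152.00).
hole 2: A = −π·20² = -1256.64, centroid at (130.00, 44.00).
ΣA = 31695.75 mm², ΣAx̄ = 2882123.60 mm³, ΣAȳ = 3290271.24 mm³.
x̄ = 2882123.60/31695.75 = 90.93 mm; ȳ = 3290271.24/31695.75 = 103.81 mm.

x̄ = 90.93 mm, ȳ = 103.81 mm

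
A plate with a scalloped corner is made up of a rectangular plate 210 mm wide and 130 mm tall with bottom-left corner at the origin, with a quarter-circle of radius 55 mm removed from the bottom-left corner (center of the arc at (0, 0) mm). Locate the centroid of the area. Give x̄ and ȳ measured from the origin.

x̄ = 112.78 mm, ȳ = 68.97 mm

Part | A | x̄ᵢ | ȳᵢ | A·x̄ᵢ | A·ȳᵢ
plate | 27300.00 | 105.00 | 65.00 | 2866500.00 | 1774500.00
removed quarter-circle | -2375.83 | 23.34 | 23.34 | -55458.33 | -55458.33
Σ | 24924.17 |  |  | 2811041.67 | 1719041.67
x̄ = 2811041.67 / 24924.17 = 112.78 mm
ȳ = 1719041.67 / 24924.17 = 68.97 mm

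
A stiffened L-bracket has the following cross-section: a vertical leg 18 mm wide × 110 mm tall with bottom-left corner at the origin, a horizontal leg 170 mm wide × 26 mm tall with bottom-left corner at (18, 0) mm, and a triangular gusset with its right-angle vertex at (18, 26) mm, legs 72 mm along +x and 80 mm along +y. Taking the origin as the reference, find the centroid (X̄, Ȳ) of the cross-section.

X̄ = 64.01 mm, Ȳ = 34.27 mm

vertical leg: A = 18 × 110 = 1980.00, centroid at (9.00, 55.00).
horizontal leg: A = 170 × 26 = 4420.00, centroid at (103.00, 13.00).
gusset: A = ½·72·80 = 2880.00, centroid at (42.00, 52.67).
ΣA = 9280.00 mm², ΣAX̄ = 594040.00 mm³, ΣAȲ = 318040.00 mm³.
X̄ = 594040.00/9280.00 = 64.01 mm; Ȳ = 318040.00/9280.00 = 34.27 mm.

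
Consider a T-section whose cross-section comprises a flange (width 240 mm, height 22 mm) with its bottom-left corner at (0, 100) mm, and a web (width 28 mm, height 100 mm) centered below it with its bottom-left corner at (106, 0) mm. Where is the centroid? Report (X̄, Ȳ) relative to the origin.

web: A = 28 × 100 = 2800.00, centroid at (120.00, 50.00).
flange: A = 240 × 22 = 5280.00, centroid at (120.00, 111.00).
ΣA = 8080.00 mm²
ΣAX̄ = (2800.00)(120.00) + (5280.00)(120.00) = 969600.00 mm³
ΣAȲ = (2800.00)(50.00) + (5280.00)(111.00) = 726080.00 mm³
X̄ = 969600.00 / 8080.00 = 120.00 mm
Ȳ = 726080.00 / 8080.00 = 89.86 mm

X̄ = 120.00 mm, Ȳ = 89.86 mm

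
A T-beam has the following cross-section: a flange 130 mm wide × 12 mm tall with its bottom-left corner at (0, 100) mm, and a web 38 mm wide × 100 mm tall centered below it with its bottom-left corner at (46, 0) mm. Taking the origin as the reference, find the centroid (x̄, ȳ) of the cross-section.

web: A = 38 × 100 = 3800.00, centroid at (65.00, 50.00).
flange: A = 130 × 12 = 1560.00, centroid at (65.00, 106.00).
ΣA = 5360.00 mm²
ΣAx̄ = (3800.00)(65.00) + (1560.00)(65.00) = 348400.00 mm³
ΣAȳ = (3800.00)(50.00) + (1560.00)(106.00) = 355360.00 mm³
x̄ = 348400.00 / 5360.00 = 65.00 mm
ȳ = 355360.00 / 5360.00 = 66.30 mm

x̄ = 65.00 mm, ȳ = 66.30 mm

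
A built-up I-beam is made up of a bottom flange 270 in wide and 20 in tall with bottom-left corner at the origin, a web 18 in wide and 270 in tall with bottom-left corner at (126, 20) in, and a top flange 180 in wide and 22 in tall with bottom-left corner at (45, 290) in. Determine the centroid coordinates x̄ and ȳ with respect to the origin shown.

x̄ = 135.00 in, ȳ = 140.59 in

bottom flange: A = 270 × 20 = 5400.00, centroid at (135.00, 10.00).
web: A = 18 × 270 = 4860.00, centroid at (135.00, 155.00).
top flange: A = 180 × 22 = 3960.00, centroid at (135.00, 301.00).
ΣA = 14220.00 in²
ΣAx̄ = (5400.00)(135.00) + (4860.00)(135.00) + (3960.00)(135.00) = 1919700.00 in³
ΣAȳ = (5400.00)(10.00) + (4860.00)(155.00) + (3960.00)(301.00) = 1999260.00 in³
x̄ = 1919700.00 / 14220.00 = 135.00 in
ȳ = 1999260.00 / 14220.00 = 140.59 in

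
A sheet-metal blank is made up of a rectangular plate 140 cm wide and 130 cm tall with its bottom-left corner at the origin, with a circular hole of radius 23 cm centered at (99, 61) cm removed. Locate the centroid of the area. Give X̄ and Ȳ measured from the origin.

Part | A | x̄ᵢ | ȳᵢ | A·x̄ᵢ | A·ȳᵢ
plate | 18200.00 | 70.00 | 65.00 | 1274000.00 | 1183000.00
hole | -1661.90 | 99.00 | 61.00 | -164528.35 | -101376.05
Σ | 16538.10 |  |  | 1109471.65 | 1081623.95
X̄ = 1109471.65 / 16538.10 = 67.09 cm
Ȳ = 1081623.95 / 16538.10 = 65.40 cm

X̄ = 67.09 cm, Ȳ = 65.40 cm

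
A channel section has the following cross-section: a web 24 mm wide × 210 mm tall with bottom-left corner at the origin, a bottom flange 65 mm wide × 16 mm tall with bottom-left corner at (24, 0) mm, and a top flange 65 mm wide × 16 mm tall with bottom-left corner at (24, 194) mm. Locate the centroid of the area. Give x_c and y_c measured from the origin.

x_c = 25.00 mm, y_c = 105.00 mm

web: A = 24 × 210 = 5040.00, centroid at (12.00, 105.00).
bottom flange: A = 65 × 16 = 1040.00, centroid at (56.50, 8.00).
top flange: A = 65 × 16 = 1040.00, centroid at (56.50, 202.00).
ΣA = 7120.00 mm²
ΣAx_c = (5040.00)(12.00) + (1040.00)(56.50) + (1040.00)(56.50) = 178000.00 mm³
ΣAy_c = (5040.00)(105.00) + (1040.00)(8.00) + (1040.00)(202.00) = 747600.00 mm³
x_c = 178000.00 / 7120.00 = 25.00 mm
y_c = 747600.00 / 7120.00 = 105.00 mm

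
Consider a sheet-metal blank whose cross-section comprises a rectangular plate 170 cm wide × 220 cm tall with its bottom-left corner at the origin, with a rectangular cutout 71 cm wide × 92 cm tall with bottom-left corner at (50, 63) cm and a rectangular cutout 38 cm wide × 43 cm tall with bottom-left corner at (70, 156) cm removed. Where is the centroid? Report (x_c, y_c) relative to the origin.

plate: A = 170 × 220 = 37400.00, centroid at (85.00, 110.00).
hole 1: A = −(71 × 92) = -6532.00, centroid at (85.50, 109.00).
hole 2: A = −(38 × 43) = -1634.00, centroid at (89.00, 177.50).
ΣA = 29234.00 cm², ΣAx_c = 2475088.00 cm³, ΣAy_c = 3111977.00 cm³.
x_c = 2475088.00/29234.00 = 84.66 cm; y_c = 3111977.00/29234.00 = 106.45 cm.

x_c = 84.66 cm, y_c = 106.45 cm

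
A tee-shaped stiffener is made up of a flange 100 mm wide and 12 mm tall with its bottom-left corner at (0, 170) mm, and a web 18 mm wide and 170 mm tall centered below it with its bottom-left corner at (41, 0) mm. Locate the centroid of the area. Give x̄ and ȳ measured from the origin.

x̄ = 50.00 mm, ȳ = 110.63 mm

Part | A | x̄ᵢ | ȳᵢ | A·x̄ᵢ | A·ȳᵢ
web | 3060.00 | 50.00 | 85.00 | 153000.00 | 260100.00
flange | 1200.00 | 50.00 | 176.00 | 60000.00 | 211200.00
Σ | 4260.00 |  |  | 213000.00 | 471300.00
x̄ = 213000.00 / 4260.00 = 50.00 mm
ȳ = 471300.00 / 4260.00 = 110.63 mm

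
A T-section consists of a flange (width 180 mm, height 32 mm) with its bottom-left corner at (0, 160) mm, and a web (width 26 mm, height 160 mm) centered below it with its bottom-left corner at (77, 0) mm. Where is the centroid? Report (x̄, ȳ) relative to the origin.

x̄ = 90.00 mm, ȳ = 135.74 mm

Part | A | x̄ᵢ | ȳᵢ | A·x̄ᵢ | A·ȳᵢ
web | 4160.00 | 90.00 | 80.00 | 374400.00 | 332800.00
flange | 5760.00 | 90.00 | 176.00 | 518400.00 | 1013760.00
Σ | 9920.00 |  |  | 892800.00 | 1346560.00
x̄ = 892800.00 / 9920.00 = 90.00 mm
ȳ = 1346560.00 / 9920.00 = 135.74 mm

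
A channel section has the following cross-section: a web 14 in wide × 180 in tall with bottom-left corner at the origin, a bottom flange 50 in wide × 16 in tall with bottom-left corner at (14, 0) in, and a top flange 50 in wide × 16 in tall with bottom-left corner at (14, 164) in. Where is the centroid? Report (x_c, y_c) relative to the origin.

x_c = 19.43 in, y_c = 90.00 in

web: A = 14 × 180 = 2520.00, centroid at (7.00, 90.00).
bottom flange: A = 50 × 16 = 800.00, centroid at (39.00, 8.00).
top flange: A = 50 × 16 = 800.00, centroid at (39.00, 172.00).
ΣA = 4120.00 in², ΣAx_c = 80040.00 in³, ΣAy_c = 370800.00 in³.
x_c = 80040.00/4120.00 = 19.43 in; y_c = 370800.00/4120.00 = 90.00 in.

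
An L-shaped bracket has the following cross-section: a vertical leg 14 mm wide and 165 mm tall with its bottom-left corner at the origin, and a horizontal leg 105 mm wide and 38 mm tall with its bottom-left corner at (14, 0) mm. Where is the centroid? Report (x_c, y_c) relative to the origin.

Part | A | x̄ᵢ | ȳᵢ | A·x̄ᵢ | A·ȳᵢ
vertical leg | 2310.00 | 7.00 | 82.50 | 16170.00 | 190575.00
horizontal leg | 3990.00 | 66.50 | 19.00 | 265335.00 | 75810.00
Σ | 6300.00 |  |  | 281505.00 | 266385.00
x_c = 281505.00 / 6300.00 = 44.68 mm
y_c = 266385.00 / 6300.00 = 42.28 mm

x_c = 44.68 mm, y_c = 42.28 mm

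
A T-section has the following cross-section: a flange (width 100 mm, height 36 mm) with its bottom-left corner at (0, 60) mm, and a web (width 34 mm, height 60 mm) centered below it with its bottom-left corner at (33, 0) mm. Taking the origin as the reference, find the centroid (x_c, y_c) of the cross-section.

x_c = 50.00 mm, y_c = 60.64 mm

Part | A | x̄ᵢ | ȳᵢ | A·x̄ᵢ | A·ȳᵢ
web | 2040.00 | 50.00 | 30.00 | 102000.00 | 61200.00
flange | 3600.00 | 50.00 | 78.00 | 180000.00 | 280800.00
Σ | 5640.00 |  |  | 282000.00 | 342000.00
x_c = 282000.00 / 5640.00 = 50.00 mm
y_c = 342000.00 / 5640.00 = 60.64 mm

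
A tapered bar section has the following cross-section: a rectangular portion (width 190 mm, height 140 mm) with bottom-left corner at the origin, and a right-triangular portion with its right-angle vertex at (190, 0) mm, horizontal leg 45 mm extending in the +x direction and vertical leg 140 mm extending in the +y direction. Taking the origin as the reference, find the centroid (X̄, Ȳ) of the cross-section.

X̄ = 106.65 mm, Ȳ = 67.53 mm

rectangular portion: A = 190 × 140 = 26600.00, centroid at (95.00, 70.00).
triangular portion: A = ½·45·140 = 3150.00, centroid at (205.00, 46.67).
ΣA = 29750.00 mm²
ΣAX̄ = (26600.00)(95.00) + (3150.00)(205.00) = 3172750.00 mm³
ΣAȲ = (26600.00)(70.00) + (3150.00)(46.67) = 2009000.00 mm³
X̄ = 3172750.00 / 29750.00 = 106.65 mm
Ȳ = 2009000.00 / 29750.00 = 67.53 mm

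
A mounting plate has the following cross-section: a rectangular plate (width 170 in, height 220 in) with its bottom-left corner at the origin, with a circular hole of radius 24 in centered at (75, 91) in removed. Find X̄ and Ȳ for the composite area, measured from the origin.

X̄ = 85.51 in, Ȳ = 110.97 in

Part | A | x̄ᵢ | ȳᵢ | A·x̄ᵢ | A·ȳᵢ
plate | 37400.00 | 85.00 | 110.00 | 3179000.00 | 4114000.00
hole | -1809.56 | 75.00 | 91.00 | -135716.80 | -164669.72
Σ | 35590.44 |  |  | 3043283.20 | 3949330.28
X̄ = 3043283.20 / 35590.44 = 85.51 in
Ȳ = 3949330.28 / 35590.44 = 110.97 in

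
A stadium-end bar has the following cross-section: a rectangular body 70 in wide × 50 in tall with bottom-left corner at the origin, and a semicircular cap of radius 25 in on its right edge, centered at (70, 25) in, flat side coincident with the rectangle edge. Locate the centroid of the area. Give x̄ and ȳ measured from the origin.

x̄ = 44.99 in, ȳ = 25.00 in

rectangular body: A = 70 × 50 = 3500.00, centroid at (35.00, 25.00).
semicircular end: A = ½π·25² = 981.75, centroid at (80.61, 25.00).
ΣA = 4481.75 in²
ΣAx̄ = (3500.00)(35.00) + (981.75)(80.61) = 201639.01 in³
ΣAȳ = (3500.00)(25.00) + (981.75)(25.00) = 112043.69 in³
x̄ = 201639.01 / 4481.75 = 44.99 in
ȳ = 112043.69 / 4481.75 = 25.00 in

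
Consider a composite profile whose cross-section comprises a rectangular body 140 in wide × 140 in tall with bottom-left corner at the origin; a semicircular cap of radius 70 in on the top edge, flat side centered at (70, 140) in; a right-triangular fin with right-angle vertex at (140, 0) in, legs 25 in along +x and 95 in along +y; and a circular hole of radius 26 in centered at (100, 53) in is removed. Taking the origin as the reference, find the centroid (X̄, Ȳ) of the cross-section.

rectangular body: A = 140 × 140 = 19600.00, centroid at (70.00, 70.00).
semicircular top: A = ½π·70² = 7696.90, centroid at (70.00, 169.71).
triangular fin: A = ½·25·95 = 1187.50, centroid at (148.33, 31.67).
hole: A = −π·26² = -2123.72, centroid at (100.00, 53.00).
ΣA = 26360.69 in²
ΣAX̄ = (19600.00)(70.00) + (7696.90)(70.00) + (1187.50)(148.33) + (-2123.72)(100.00) = 1874557.31 in³
ΣAȲ = (19600.00)(70.00) + (7696.90)(169.71) + (1187.50)(31.67) + (-2123.72)(53.00) = 2603280.13 in³
X̄ = 1874557.31 / 26360.69 = 71.11 in
Ȳ = 2603280.13 / 26360.69 = 98.76 in

X̄ = 71.11 in, Ȳ = 98.76 in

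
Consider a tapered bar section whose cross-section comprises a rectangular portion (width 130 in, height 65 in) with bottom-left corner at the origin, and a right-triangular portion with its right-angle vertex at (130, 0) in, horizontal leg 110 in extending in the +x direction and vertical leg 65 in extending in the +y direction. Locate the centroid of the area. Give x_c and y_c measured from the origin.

rectangular portion: A = 130 × 65 = 8450.00, centroid at (65.00, 32.50).
triangular portion: A = ½·110·65 = 3575.00, centroid at (166.67, 21.67).
ΣA = 12025.00 in²
ΣAx_c = (8450.00)(65.00) + (3575.00)(166.67) = 1145083.33 in³
ΣAy_c = (8450.00)(32.50) + (3575.00)(21.67) = 352083.33 in³
x_c = 1145083.33 / 12025.00 = 95.23 in
y_c = 352083.33 / 12025.00 = 29.28 in

x_c = 95.23 in, y_c = 29.28 in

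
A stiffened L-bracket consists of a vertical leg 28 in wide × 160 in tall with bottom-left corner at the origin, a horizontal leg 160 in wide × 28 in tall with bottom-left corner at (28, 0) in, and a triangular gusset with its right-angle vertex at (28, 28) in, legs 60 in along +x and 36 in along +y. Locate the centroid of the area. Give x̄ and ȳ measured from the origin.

vertical leg: A = 28 × 160 = 4480.00, centroid at (14.00, 80.00).
horizontal leg: A = 160 × 28 = 4480.00, centroid at (108.00, 14.00).
gusset: A = ½·60·36 = 1080.00, centroid at (48.00, 40.00).
ΣA = 10040.00 in², ΣAx̄ = 598400.00 in³, ΣAȳ = 464320.00 in³.
x̄ = 598400.00/10040.00 = 59.60 in; ȳ = 464320.00/10040.00 = 46.25 in.

x̄ = 59.60 in, ȳ = 46.25 in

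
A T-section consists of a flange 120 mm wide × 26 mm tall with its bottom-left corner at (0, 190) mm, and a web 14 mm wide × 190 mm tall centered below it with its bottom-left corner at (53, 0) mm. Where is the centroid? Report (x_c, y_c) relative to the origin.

web: A = 14 × 190 = 2660.00, centroid at (60.00, 95.00).
flange: A = 120 × 26 = 3120.00, centroid at (60.00, 203.00).
ΣA = 5780.00 mm²
ΣAx_c = (2660.00)(60.00) + (3120.00)(60.00) = 346800.00 mm³
ΣAy_c = (2660.00)(95.00) + (3120.00)(203.00) = 886060.00 mm³
x_c = 346800.00 / 5780.00 = 60.00 mm
y_c = 886060.00 / 5780.00 = 153.30 mm

x_c = 60.00 mm, y_c = 153.30 mm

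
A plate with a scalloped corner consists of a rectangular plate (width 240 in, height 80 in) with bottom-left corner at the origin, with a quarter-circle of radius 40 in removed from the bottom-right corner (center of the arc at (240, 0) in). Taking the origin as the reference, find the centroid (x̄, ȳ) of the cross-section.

x̄ = 112.78 in, ȳ = 41.61 in

plate: A = 240 × 80 = 19200.00, centroid at (120.00, 40.00).
removed quarter-circle: A = −¼π·40² = -1256.64, centroid at (223.02, 16.98).
ΣA = 17943.36 in²
ΣAx̄ = (19200.00)(120.00) + (-1256.64)(223.02) = 2023740.44 in³
ΣAȳ = (19200.00)(40.00) + (-1256.64)(16.98) = 746666.67 in³
x̄ = 2023740.44 / 17943.36 = 112.78 in
ȳ = 746666.67 / 17943.36 = 41.61 in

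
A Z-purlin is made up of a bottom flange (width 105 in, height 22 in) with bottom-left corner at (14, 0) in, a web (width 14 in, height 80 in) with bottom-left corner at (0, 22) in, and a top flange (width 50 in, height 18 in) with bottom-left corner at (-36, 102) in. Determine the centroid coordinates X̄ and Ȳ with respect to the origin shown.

bottom flange: A = 105 × 22 = 2310.00, centroid at (66.50, 11.00).
web: A = 14 × 80 = 1120.00, centroid at (7.00, 62.00).
top flange: A = 50 × 18 = 900.00, centroid at (-11.00, 111.00).
ΣA = 4330.00 in²
ΣAX̄ = (2310.00)(66.50) + (1120.00)(7.00) + (900.00)(-11.00) = 151555.00 in³
ΣAȲ = (2310.00)(11.00) + (1120.00)(62.00) + (900.00)(111.00) = 194750.00 in³
X̄ = 151555.00 / 4330.00 = 35.00 in
Ȳ = 194750.00 / 4330.00 = 44.98 in

X̄ = 35.00 in, Ȳ = 44.98 in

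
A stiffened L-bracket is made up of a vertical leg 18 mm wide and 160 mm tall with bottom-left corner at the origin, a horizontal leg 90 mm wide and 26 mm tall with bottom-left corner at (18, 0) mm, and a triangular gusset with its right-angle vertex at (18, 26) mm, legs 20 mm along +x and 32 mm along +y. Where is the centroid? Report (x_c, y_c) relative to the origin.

x_c = 32.71 mm, y_c = 49.20 mm

Part | A | x̄ᵢ | ȳᵢ | A·x̄ᵢ | A·ȳᵢ
vertical leg | 2880.00 | 9.00 | 80.00 | 25920.00 | 230400.00
horizontal leg | 2340.00 | 63.00 | 13.00 | 147420.00 | 30420.00
gusset | 320.00 | 24.67 | 36.67 | 7893.33 | 11733.33
Σ | 5540.00 |  |  | 181233.33 | 272553.33
x_c = 181233.33 / 5540.00 = 32.71 mm
y_c = 272553.33 / 5540.00 = 49.20 mm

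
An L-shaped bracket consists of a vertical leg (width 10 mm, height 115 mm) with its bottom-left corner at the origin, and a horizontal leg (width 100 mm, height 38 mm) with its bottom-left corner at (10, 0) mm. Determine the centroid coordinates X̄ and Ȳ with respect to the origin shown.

X̄ = 47.22 mm, Ȳ = 27.94 mm

vertical leg: A = 10 × 115 = 1150.00, centroid at (5.00, 57.50).
horizontal leg: A = 100 × 38 = 3800.00, centroid at (60.00, 19.00).
ΣA = 4950.00 mm², ΣAX̄ = 233750.00 mm³, ΣAȲ = 138325.00 mm³.
X̄ = 233750.00/4950.00 = 47.22 mm; Ȳ = 138325.00/4950.00 = 27.94 mm.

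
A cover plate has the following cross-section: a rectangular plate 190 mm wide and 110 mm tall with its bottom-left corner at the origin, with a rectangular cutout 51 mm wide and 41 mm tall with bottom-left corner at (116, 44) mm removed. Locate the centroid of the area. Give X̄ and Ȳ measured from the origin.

Part | A | x̄ᵢ | ȳᵢ | A·x̄ᵢ | A·ȳᵢ
plate | 20900.00 | 95.00 | 55.00 | 1985500.00 | 1149500.00
hole | -2091.00 | 141.50 | 64.50 | -295876.50 | -134869.50
Σ | 18809.00 |  |  | 1689623.50 | 1014630.50
X̄ = 1689623.50 / 18809.00 = 89.83 mm
Ȳ = 1014630.50 / 18809.00 = 53.94 mm

X̄ = 89.83 mm, Ȳ = 53.94 mm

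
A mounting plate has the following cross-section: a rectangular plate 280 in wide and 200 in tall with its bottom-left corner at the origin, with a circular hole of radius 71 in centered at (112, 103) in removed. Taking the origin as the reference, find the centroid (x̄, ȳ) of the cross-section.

x̄ = 151.04 in, ȳ = 98.82 in

plate: A = 280 × 200 = 56000.00, centroid at (140.00, 100.00).
hole: A = −π·71² = -15836.77, centroid at (112.00, 103.00).
ΣA = 40163.23 in²
ΣAx̄ = (56000.00)(140.00) + (-15836.77)(112.00) = 6066281.92 in³
ΣAȳ = (56000.00)(100.00) + (-15836.77)(103.00) = 3968812.84 in³
x̄ = 6066281.92 / 40163.23 = 151.04 in
ȳ = 3968812.84 / 40163.23 = 98.82 in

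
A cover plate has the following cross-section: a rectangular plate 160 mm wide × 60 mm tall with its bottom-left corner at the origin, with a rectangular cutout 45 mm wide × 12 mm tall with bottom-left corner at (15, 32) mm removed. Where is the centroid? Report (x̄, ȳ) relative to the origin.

plate: A = 160 × 60 = 9600.00, centroid at (80.00, 30.00).
hole: A = −(45 × 12) = -540.00, centroid at (37.50, 38.00).
ΣA = 9060.00 mm²
ΣAx̄ = (9600.00)(80.00) + (-540.00)(37.50) = 747750.00 mm³
ΣAȳ = (9600.00)(30.00) + (-540.00)(38.00) = 267480.00 mm³
x̄ = 747750.00 / 9060.00 = 82.53 mm
ȳ = 267480.00 / 9060.00 = 29.52 mm

x̄ = 82.53 mm, ȳ = 29.52 mm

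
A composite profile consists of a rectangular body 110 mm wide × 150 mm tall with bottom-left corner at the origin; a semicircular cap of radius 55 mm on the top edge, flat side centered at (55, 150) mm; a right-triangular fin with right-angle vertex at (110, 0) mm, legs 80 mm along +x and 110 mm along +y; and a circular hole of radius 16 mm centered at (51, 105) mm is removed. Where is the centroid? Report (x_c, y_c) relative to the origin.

x_c = 69.59 mm, y_c = 86.05 mm

Part | A | x̄ᵢ | ȳᵢ | A·x̄ᵢ | A·ȳᵢ
rectangular body | 16500.00 | 55.00 | 75.00 | 907500.00 | 1237500.00
semicircular top | 4751.66 | 55.00 | 173.34 | 261341.24 | 823665.50
triangular fin | 4400.00 | 136.67 | 36.67 | 601333.33 | 161333.33
hole | -804.25 | 51.00 | 105.00 | -41016.63 | -84446.01
Σ | 24847.41 |  |  | 1729157.94 | 2138052.82
x_c = 1729157.94 / 24847.41 = 69.59 mm
y_c = 2138052.82 / 24847.41 = 86.05 mm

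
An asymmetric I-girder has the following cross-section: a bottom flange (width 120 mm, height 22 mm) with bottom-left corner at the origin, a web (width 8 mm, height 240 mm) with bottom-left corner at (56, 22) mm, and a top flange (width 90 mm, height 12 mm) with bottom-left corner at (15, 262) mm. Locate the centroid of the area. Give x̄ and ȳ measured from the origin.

x̄ = 60.00 mm, ȳ = 104.81 mm

bottom flange: A = 120 × 22 = 2640.00, centroid at (60.00, 11.00).
web: A = 8 × 240 = 1920.00, centroid at (60.00, 142.00).
top flange: A = 90 × 12 = 1080.00, centroid at (60.00, 268.00).
ΣA = 5640.00 mm², ΣAx̄ = 338400.00 mm³, ΣAȳ = 591120.00 mm³.
x̄ = 338400.00/5640.00 = 60.00 mm; ȳ = 591120.00/5640.00 = 104.81 mm.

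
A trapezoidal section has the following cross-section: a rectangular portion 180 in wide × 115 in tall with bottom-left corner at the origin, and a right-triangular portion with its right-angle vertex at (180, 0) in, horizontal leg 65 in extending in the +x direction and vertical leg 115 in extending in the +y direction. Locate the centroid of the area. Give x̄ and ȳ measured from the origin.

x̄ = 107.08 in, ȳ = 54.57 in

Part | A | x̄ᵢ | ȳᵢ | A·x̄ᵢ | A·ȳᵢ
rectangular portion | 20700.00 | 90.00 | 57.50 | 1863000.00 | 1190250.00
triangular portion | 3737.50 | 201.67 | 38.33 | 753729.17 | 143270.83
Σ | 24437.50 |  |  | 2616729.17 | 1333520.83
x̄ = 2616729.17 / 24437.50 = 107.08 in
ȳ = 1333520.83 / 24437.50 = 54.57 in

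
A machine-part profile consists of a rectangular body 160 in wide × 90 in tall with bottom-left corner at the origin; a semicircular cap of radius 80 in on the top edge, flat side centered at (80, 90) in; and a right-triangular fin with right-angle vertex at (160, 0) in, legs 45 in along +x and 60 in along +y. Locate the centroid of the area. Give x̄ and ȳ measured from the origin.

x̄ = 84.97 in, ȳ = 74.45 in

rectangular body: A = 160 × 90 = 14400.00, centroid at (80.00, 45.00).
semicircular top: A = ½π·80² = 10053.10, centroid at (80.00, 123.95).
triangular fin: A = ½·45·60 = 1350.00, centroid at (175.00, 20.00).
ΣA = 25803.10 in²
ΣAx̄ = (14400.00)(80.00) + (10053.10)(80.00) + (1350.00)(175.00) = 2192497.72 in³
ΣAȳ = (14400.00)(45.00) + (10053.10)(123.95) + (1350.00)(20.00) = 1921112.02 in³
x̄ = 2192497.72 / 25803.10 = 84.97 in
ȳ = 1921112.02 / 25803.10 = 74.45 in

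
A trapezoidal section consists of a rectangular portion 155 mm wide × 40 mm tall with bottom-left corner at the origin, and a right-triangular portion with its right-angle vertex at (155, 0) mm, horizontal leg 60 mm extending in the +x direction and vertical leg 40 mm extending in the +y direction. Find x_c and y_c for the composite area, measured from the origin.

x_c = 93.31 mm, y_c = 18.92 mm

Part | A | x̄ᵢ | ȳᵢ | A·x̄ᵢ | A·ȳᵢ
rectangular portion | 6200.00 | 77.50 | 20.00 | 480500.00 | 124000.00
triangular portion | 1200.00 | 175.00 | 13.33 | 210000.00 | 16000.00
Σ | 7400.00 |  |  | 690500.00 | 140000.00
x_c = 690500.00 / 7400.00 = 93.31 mm
y_c = 140000.00 / 7400.00 = 18.92 mm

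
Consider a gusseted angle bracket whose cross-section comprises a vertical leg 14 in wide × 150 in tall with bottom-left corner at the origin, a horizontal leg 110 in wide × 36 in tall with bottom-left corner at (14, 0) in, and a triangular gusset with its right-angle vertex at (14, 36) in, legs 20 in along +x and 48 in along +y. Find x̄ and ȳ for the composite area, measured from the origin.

Part | A | x̄ᵢ | ȳᵢ | A·x̄ᵢ | A·ȳᵢ
vertical leg | 2100.00 | 7.00 | 75.00 | 14700.00 | 157500.00
horizontal leg | 3960.00 | 69.00 | 18.00 | 273240.00 | 71280.00
gusset | 480.00 | 20.67 | 52.00 | 9920.00 | 24960.00
Σ | 6540.00 |  |  | 297860.00 | 253740.00
x̄ = 297860.00 / 6540.00 = 45.54 in
ȳ = 253740.00 / 6540.00 = 38.80 in

x̄ = 45.54 in, ȳ = 38.80 in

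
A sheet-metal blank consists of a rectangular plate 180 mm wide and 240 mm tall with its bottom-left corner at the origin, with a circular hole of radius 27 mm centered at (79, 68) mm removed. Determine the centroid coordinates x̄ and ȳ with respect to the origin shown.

Part | A | x̄ᵢ | ȳᵢ | A·x̄ᵢ | A·ȳᵢ
plate | 43200.00 | 90.00 | 120.00 | 3888000.00 | 5184000.00
hole | -2290.22 | 79.00 | 68.00 | -180927.46 | -155735.03
Σ | 40909.78 |  |  | 3707072.54 | 5028264.97
x̄ = 3707072.54 / 40909.78 = 90.62 mm
ȳ = 5028264.97 / 40909.78 = 122.91 mm

x̄ = 90.62 mm, ȳ = 122.91 mm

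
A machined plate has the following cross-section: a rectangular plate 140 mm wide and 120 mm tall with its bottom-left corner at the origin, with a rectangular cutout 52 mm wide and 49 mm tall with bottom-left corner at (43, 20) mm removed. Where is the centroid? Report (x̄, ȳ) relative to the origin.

x̄ = 70.18 mm, ȳ = 62.77 mm

Part | A | x̄ᵢ | ȳᵢ | A·x̄ᵢ | A·ȳᵢ
plate | 16800.00 | 70.00 | 60.00 | 1176000.00 | 1008000.00
hole | -2548.00 | 69.00 | 44.50 | -175812.00 | -113386.00
Σ | 14252.00 |  |  | 1000188.00 | 894614.00
x̄ = 1000188.00 / 14252.00 = 70.18 mm
ȳ = 894614.00 / 14252.00 = 62.77 mm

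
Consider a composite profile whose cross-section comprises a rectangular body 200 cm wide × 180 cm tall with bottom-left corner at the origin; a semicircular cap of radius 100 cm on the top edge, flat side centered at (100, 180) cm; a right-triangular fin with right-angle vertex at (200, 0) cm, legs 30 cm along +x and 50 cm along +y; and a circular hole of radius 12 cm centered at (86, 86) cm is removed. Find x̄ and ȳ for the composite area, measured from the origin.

rectangular body: A = 200 × 180 = 36000.00, centroid at (100.00, 90.00).
semicircular top: A = ½π·100² = 15707.96, centroid at (100.00, 222.44).
triangular fin: A = ½·30·50 = 750.00, centroid at (210.00, 16.67).
hole: A = −π·12² = -452.39, centroid at (86.00, 86.00).
ΣA = 52005.57 cm², ΣAx̄ = 5289390.84 cm³, ΣAȳ = 6707694.57 cm³.
x̄ = 5289390.84/52005.57 = 101.71 cm; ȳ = 6707694.57/52005.57 = 128.98 cm.

x̄ = 101.71 cm, ȳ = 128.98 cm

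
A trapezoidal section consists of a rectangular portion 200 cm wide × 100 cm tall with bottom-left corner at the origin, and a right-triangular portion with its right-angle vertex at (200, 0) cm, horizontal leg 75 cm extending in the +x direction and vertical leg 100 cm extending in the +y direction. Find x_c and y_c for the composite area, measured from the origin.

Part | A | x̄ᵢ | ȳᵢ | A·x̄ᵢ | A·ȳᵢ
rectangular portion | 20000.00 | 100.00 | 50.00 | 2000000.00 | 1000000.00
triangular portion | 3750.00 | 225.00 | 33.33 | 843750.00 | 125000.00
Σ | 23750.00 |  |  | 2843750.00 | 1125000.00
x_c = 2843750.00 / 23750.00 = 119.74 cm
y_c = 1125000.00 / 23750.00 = 47.37 cm

x_c = 119.74 cm, y_c = 47.37 cm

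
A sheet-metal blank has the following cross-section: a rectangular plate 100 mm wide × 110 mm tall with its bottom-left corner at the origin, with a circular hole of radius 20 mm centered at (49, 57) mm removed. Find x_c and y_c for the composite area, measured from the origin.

plate: A = 100 × 110 = 11000.00, centroid at (50.00, 55.00).
hole: A = −π·20² = -1256.64, centroid at (49.00, 57.00).
ΣA = 9743.36 mm²
ΣAx_c = (11000.00)(50.00) + (-1256.64)(49.00) = 488424.78 mm³
ΣAy_c = (11000.00)(55.00) + (-1256.64)(57.00) = 533371.69 mm³
x_c = 488424.78 / 9743.36 = 50.13 mm
y_c = 533371.69 / 9743.36 = 54.74 mm

x_c = 50.13 mm, y_c = 54.74 mm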